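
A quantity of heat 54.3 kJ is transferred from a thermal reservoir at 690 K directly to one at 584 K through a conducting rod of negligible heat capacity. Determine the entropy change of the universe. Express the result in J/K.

ΔS_hot = −Q/T_H = −54300/690 = -78.7 J/K and ΔS_cold = +Q/T_C = 54300/584 = 92.98 J/K.
ΔS_total = -78.7 + 92.98 = 14.3 J/K, positive as the second law requires.

ΔS_total = 14.3 J/K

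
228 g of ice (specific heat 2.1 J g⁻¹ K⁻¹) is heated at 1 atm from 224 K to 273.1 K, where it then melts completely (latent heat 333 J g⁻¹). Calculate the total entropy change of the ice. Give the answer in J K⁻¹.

Warming step: ΔS₁ = m c ln(T_tr/T_i) = 228 × 2.1 × ln(273.1/224) = 94.89 J/K.
Phase change: ΔS₂ = +mL/T_tr = 228 × 333 / 273.1 = 278 J/K.
ΔS_total = (94.89) + (278) = 373 J/K.

ΔS = 373 J/K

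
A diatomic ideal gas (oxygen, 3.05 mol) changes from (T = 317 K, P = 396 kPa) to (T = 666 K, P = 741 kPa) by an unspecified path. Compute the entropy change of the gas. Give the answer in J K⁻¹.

ΔS = nC_p ln(T₂/T₁) − nR ln(P₂/P₁), with C_p = 7R/2 = 29.1 J mol⁻¹ K⁻¹ for a diatomic ideal gas.
ΔS = 3.05 × [29.1 × ln(666/317) − 8.314 × ln(741/396)] = 50 J/K.

ΔS = 50 J/K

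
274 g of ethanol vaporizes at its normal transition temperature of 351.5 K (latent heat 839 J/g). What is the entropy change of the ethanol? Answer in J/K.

ΔS = 654 J/K

Heat absorbed by the substance: Q = mL = 274 × 839 = 229886 J.
At constant T, ΔS = Q_rev/T = 229886 / 351.5 = 654 J/K.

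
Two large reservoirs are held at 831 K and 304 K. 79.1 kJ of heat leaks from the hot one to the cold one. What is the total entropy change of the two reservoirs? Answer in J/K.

ΔS_hot = −Q/T_H = −79100/831 = -95.19 J/K and ΔS_cold = +Q/T_C = 79100/304 = 260.2 J/K.
ΔS_total = -95.19 + 260.2 = 165 J/K, positive as the second law requires.

ΔS_total = 165 J/K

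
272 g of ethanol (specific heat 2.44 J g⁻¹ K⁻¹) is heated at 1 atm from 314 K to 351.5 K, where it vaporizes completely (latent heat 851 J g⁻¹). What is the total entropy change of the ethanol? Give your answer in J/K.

Warming step: ΔS₁ = m c ln(T_tr/T_i) = 272 × 2.44 × ln(351.5/314) = 74.87 J/K.
Phase change: ΔS₂ = +mL/T_tr = 272 × 851 / 351.5 = 658.5 J/K.
ΔS_total = (74.87) + (658.5) = 733 J/K.

ΔS = 733 J/K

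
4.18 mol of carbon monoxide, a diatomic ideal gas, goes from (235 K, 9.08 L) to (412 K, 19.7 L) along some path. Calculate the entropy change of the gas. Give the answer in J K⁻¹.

Entropy is a state function: ΔS = nC_V ln(T₂/T₁) + nR ln(V₂/V₁), with C_V = 5R/2 = 20.79 J mol⁻¹ K⁻¹ for a diatomic ideal gas.
ΔS = 4.18 × [20.79 × ln(412/235) + 8.314 × ln(19.7/9.08)] = 75.7 J/K.

ΔS = 75.7 J/K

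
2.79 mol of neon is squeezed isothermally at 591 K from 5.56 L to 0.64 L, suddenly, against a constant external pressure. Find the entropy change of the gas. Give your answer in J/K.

Entropy is a state function, so ΔS_gas depends only on the end states.
For an isothermal ideal gas ΔS_gas = nR ln(V₂/V₁) = 2.79 × 8.314 × ln(0.64/5.56) = -50.1 J/K.

ΔS_gas = -50.1 J/K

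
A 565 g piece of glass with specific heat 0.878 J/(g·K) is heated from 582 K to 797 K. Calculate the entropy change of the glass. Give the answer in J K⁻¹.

ΔS = 156 J/K

ΔS = ∫dQ_rev/T = m c ln(T₂/T₁) = 565 × 0.878 × ln(797/582) = 156 J/K.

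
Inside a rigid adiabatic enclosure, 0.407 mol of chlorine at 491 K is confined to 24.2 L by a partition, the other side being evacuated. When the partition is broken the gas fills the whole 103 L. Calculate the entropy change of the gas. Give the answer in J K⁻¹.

No heat is exchanged and no work is done, so the ideal-gas temperature stays constant.
Entropy is a state function; using a reversible isothermal path, ΔS_gas = nR ln(V₂/V₁) = 0.407 × 8.314 × ln(103/24.2) = 4.9 J/K.

ΔS_gas = 4.9 J/K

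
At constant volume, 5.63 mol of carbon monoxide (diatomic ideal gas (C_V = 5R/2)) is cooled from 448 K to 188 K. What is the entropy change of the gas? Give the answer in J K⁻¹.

At constant volume, ΔS = nC_V ln(T₂/T₁) with C_V = 5R/2 = 20.79 J mol⁻¹ K⁻¹.
ΔS = 5.63 × 20.79 × ln(188/448) = -102 J/K.

ΔS = -102 J/K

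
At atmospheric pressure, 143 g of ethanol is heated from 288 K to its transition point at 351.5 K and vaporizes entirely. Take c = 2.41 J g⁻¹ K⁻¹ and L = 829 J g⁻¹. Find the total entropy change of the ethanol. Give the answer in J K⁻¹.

Warming step: ΔS₁ = m c ln(T_tr/T_i) = 143 × 2.41 × ln(351.5/288) = 68.67 J/K.
Phase change: ΔS₂ = +mL/T_tr = 143 × 829 / 351.5 = 337.3 J/K.
ΔS_total = (68.67) + (337.3) = 406 J/K.

ΔS = 406 J/K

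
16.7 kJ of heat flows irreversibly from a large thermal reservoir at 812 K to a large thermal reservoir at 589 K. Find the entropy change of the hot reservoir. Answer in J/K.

The hot reservoir loses heat Q, so ΔS_hot = −Q/T_H = −16700/812 = -20.6 J/K.

ΔS_hot = -20.6 J/K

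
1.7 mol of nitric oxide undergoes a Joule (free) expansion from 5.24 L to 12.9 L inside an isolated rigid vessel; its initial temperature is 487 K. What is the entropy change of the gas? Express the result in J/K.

No heat is exchanged and no work is done, so the ideal-gas temperature stays constant.
Entropy is a state function; using a reversible isothermal path, ΔS_gas = nR ln(V₂/V₁) = 1.7 × 8.314 × ln(12.9/5.24) = 12.7 J/K.

ΔS_gas = 12.7 J/K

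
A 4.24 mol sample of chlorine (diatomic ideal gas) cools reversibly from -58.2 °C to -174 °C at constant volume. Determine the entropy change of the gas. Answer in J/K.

In kelvin: T₁ = 214.95 K, T₂ = 99.15 K. At constant volume, ΔS = nC_V ln(T₂/T₁) with C_V = 5R/2 = 20.79 J mol⁻¹ K⁻¹.
ΔS = 4.24 × 20.79 × ln(99.15/214.95) = -68.2 J/K.

ΔS = -68.2 J/K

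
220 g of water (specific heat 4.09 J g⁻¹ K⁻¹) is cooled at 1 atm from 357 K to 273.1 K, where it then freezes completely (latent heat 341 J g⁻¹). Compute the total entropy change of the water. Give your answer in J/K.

Cooling step: ΔS₁ = m c ln(T_tr/T_i) = 220 × 4.09 × ln(273.1/357) = -241.1 J/K.
Phase change: ΔS₂ = −mL/T_tr = −220 × 341 / 273.1 = -274.7 J/K.
ΔS_total = (-241.1) + (-274.7) = -516 J/K.

ΔS = -516 J/K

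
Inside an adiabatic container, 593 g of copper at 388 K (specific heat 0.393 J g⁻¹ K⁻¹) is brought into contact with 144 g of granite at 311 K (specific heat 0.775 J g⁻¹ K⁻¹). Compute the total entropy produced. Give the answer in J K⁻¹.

Energy balance: T_f = (m₁c₁T₁ + m₂c₂T₂)/(m₁c₁ + m₂c₂) = 363.07 K.
ΔS₁ = m₁c₁ ln(T_f/T₁) = 233.049 × ln(363.07/388) = -15.48 J/K.
ΔS₂ = m₂c₂ ln(T_f/T₂) = 111.6 × ln(363.07/311) = 17.28 J/K.
ΔS_total = -15.48 + 17.28 = 1.8 J/K.

ΔS_total = 1.8 J/K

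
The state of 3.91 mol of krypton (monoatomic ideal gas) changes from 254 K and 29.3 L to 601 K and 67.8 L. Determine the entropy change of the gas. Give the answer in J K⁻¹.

ΔS = 69.3 J/K

Entropy is a state function: ΔS = nC_V ln(T₂/T₁) + nR ln(V₂/V₁), with C_V = 3R/2 = 12.47 J mol⁻¹ K⁻¹ for a monoatomic ideal gas.
ΔS = 3.91 × [12.47 × ln(601/254) + 8.314 × ln(67.8/29.3)] = 69.3 J/K.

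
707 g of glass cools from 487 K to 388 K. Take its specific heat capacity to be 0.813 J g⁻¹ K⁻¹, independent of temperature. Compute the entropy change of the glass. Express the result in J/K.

ΔS = -131 J/K

ΔS = ∫dQ_rev/T = m c ln(T₂/T₁) = 707 × 0.813 × ln(388/487) = -131 J/K.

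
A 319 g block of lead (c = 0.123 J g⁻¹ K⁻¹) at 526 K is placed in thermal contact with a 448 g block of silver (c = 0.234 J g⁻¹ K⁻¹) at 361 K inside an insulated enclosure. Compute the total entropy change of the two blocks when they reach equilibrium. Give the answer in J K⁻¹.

ΔS_total = 2.13 J/K

Energy balance: T_f = (m₁c₁T₁ + m₂c₂T₂)/(m₁c₁ + m₂c₂) = 405.94 K.
ΔS₁ = m₁c₁ ln(T_f/T₁) = 39.237 × ln(405.94/526) = -10.17 J/K.
ΔS₂ = m₂c₂ ln(T_f/T₂) = 104.832 × ln(405.94/361) = 12.3 J/K.
ΔS_total = -10.17 + 12.3 = 2.13 J/K.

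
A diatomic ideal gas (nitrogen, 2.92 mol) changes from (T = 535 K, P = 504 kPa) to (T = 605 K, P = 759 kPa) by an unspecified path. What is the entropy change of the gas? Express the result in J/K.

ΔS = 0.508 J/K

ΔS = nC_p ln(T₂/T₁) − nR ln(P₂/P₁), with C_p = 7R/2 = 29.1 J mol⁻¹ K⁻¹ for a diatomic ideal gas.
ΔS = 2.92 × [29.1 × ln(605/535) − 8.314 × ln(759/504)] = 0.508 J/K.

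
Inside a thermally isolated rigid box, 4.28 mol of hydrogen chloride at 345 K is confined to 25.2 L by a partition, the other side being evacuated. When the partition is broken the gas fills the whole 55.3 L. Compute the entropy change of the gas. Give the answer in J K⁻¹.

ΔS_gas = 28 J/K

No heat is exchanged and no work is done, so the ideal-gas temperature stays constant.
Entropy is a state function; using a reversible isothermal path, ΔS_gas = nR ln(V₂/V₁) = 4.28 × 8.314 × ln(55.3/25.2) = 28 J/K.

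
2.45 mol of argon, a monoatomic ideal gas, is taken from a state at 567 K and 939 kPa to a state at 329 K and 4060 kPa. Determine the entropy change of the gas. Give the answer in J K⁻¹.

ΔS = -57.5 J/K

ΔS = nC_p ln(T₂/T₁) − nR ln(P₂/P₁), with C_p = 5R/2 = 20.79 J mol⁻¹ K⁻¹ for a monoatomic ideal gas.
ΔS = 2.45 × [20.79 × ln(329/567) − 8.314 × ln(4060/939)] = -57.5 J/K.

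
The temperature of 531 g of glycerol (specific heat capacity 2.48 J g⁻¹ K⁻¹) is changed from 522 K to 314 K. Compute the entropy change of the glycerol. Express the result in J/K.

ΔS = -669 J/K

ΔS = ∫dQ_rev/T = m c ln(T₂/T₁) = 531 × 2.48 × ln(314/522) = -669 J/K.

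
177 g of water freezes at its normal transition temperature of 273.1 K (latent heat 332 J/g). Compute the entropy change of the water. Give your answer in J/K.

Heat released by the substance: Q = −mL = −177 × 332 = −58764 J.
At constant T, ΔS = Q_rev/T = −58764 / 273.1 = -215 J/K.

ΔS = -215 J/K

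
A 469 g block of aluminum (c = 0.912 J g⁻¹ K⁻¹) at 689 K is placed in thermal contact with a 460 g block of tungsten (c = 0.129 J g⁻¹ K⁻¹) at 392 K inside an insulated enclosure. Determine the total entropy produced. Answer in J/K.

Energy balance: T_f = (m₁c₁T₁ + m₂c₂T₂)/(m₁c₁ + m₂c₂) = 652.82 K.
ΔS₁ = m₁c₁ ln(T_f/T₁) = 427.728 × ln(652.82/689) = -23.074 J/K.
ΔS₂ = m₂c₂ ln(T_f/T₂) = 59.34 × ln(652.82/392) = 30.265 J/K.
ΔS_total = -23.074 + 30.265 = 7.19 J/K.

ΔS_total = 7.19 J/K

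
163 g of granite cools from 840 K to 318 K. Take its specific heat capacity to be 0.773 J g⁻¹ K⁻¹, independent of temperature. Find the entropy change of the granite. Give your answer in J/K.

ΔS = ∫dQ_rev/T = m c ln(T₂/T₁) = 163 × 0.773 × ln(318/840) = -122 J/K.

ΔS = -122 J/K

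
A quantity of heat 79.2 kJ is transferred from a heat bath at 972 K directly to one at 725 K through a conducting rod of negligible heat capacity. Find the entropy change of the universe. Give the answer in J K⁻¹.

ΔS_total = 27.8 J/K

ΔS_hot = −Q/T_H = −79200/972 = -81.481 J/K and ΔS_cold = +Q/T_C = 79200/725 = 109.24 J/K.
ΔS_total = -81.481 + 109.24 = 27.8 J/K, positive as the second law requires.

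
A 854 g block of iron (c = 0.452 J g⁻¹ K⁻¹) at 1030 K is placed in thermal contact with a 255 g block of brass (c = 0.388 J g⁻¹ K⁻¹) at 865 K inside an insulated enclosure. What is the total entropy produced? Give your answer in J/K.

ΔS_total = 1.16 J/K

Energy balance: T_f = (m₁c₁T₁ + m₂c₂T₂)/(m₁c₁ + m₂c₂) = 996.34 K.
ΔS₁ = m₁c₁ ln(T_f/T₁) = 386.008 × ln(996.34/1030) = -12.83 J/K.
ΔS₂ = m₂c₂ ln(T_f/T₂) = 98.94 × ln(996.34/865) = 13.99 J/K.
ΔS_total = -12.83 + 13.99 = 1.16 J/K.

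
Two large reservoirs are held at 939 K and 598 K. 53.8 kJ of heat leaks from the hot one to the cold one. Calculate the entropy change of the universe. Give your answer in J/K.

ΔS_total = 32.7 J/K

ΔS_hot = −Q/T_H = −53800/939 = -57.29 J/K and ΔS_cold = +Q/T_C = 53800/598 = 89.97 J/K.
ΔS_total = -57.29 + 89.97 = 32.7 J/K, positive as the second law requires.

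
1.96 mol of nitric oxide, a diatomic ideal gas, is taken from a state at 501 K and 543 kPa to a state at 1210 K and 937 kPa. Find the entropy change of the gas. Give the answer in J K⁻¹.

ΔS = nC_p ln(T₂/T₁) − nR ln(P₂/P₁), with C_p = 7R/2 = 29.1 J mol⁻¹ K⁻¹ for a diatomic ideal gas.
ΔS = 1.96 × [29.1 × ln(1210/501) − 8.314 × ln(937/543)] = 41.4 J/K.

ΔS = 41.4 J/K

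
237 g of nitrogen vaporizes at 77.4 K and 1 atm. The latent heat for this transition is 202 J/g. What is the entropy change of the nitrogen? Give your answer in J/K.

Heat absorbed by the substance: Q = mL = 237 × 202 = 47874 J.
At constant T, ΔS = Q_rev/T = 47874 / 77.4 = 619 J/K.

ΔS = 619 J/K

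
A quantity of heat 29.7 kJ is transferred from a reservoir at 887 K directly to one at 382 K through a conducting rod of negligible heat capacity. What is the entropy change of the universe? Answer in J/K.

ΔS_total = 44.3 J/K

ΔS_hot = −Q/T_H = −29700/887 = -33.48 J/K and ΔS_cold = +Q/T_C = 29700/382 = 77.75 J/K.
ΔS_total = -33.48 + 77.75 = 44.3 J/K, positive as the second law requires.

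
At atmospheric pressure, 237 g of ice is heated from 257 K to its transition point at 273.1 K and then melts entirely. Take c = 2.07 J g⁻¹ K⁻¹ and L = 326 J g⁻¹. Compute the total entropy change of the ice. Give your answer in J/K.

ΔS = 313 J/K

Warming step: ΔS₁ = m c ln(T_tr/T_i) = 237 × 2.07 × ln(273.1/257) = 29.81 J/K.
Phase change: ΔS₂ = +mL/T_tr = 237 × 326 / 273.1 = 282.9 J/K.
ΔS_total = (29.81) + (282.9) = 313 J/K.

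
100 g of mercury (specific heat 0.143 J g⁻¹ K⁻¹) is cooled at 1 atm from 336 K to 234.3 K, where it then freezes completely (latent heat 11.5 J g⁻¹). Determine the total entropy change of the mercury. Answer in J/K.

Cooling step: ΔS₁ = m c ln(T_tr/T_i) = 100 × 0.143 × ln(234.3/336) = -5.155 J/K.
Phase change: ΔS₂ = −mL/T_tr = −100 × 11.5 / 234.3 = -4.908 J/K.
ΔS_total = (-5.155) + (-4.908) = -10.1 J/K.

ΔS = -10.1 J/K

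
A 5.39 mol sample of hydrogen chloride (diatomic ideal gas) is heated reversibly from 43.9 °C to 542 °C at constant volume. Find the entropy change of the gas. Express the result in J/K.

In kelvin: T₁ = 317.05 K, T₂ = 815.15 K. At constant volume, ΔS = nC_V ln(T₂/T₁) with C_V = 5R/2 = 20.79 J mol⁻¹ K⁻¹.
ΔS = 5.39 × 20.79 × ln(815.15/317.05) = 106 J/K.

ΔS = 106 J/K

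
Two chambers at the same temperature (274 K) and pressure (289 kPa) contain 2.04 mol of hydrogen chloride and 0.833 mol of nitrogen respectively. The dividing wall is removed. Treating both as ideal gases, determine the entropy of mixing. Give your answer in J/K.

Mole fractions: x_A = 2.04/2.87 = 0.71, x_B = 0.29.
ΔS_mix = −R(n_A ln x_A + n_B ln x_B) = −8.314 × (2.04 ln 0.71 + 0.833 ln 0.29) = 14.4 J/K.

ΔS_mix = 14.4 J/K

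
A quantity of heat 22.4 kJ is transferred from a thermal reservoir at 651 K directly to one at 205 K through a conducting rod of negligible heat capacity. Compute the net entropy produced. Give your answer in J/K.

ΔS_total = 74.9 J/K

ΔS_hot = −Q/T_H = −22400/651 = -34.41 J/K and ΔS_cold = +Q/T_C = 22400/205 = 109.3 J/K.
ΔS_total = -34.41 + 109.3 = 74.9 J/K, positive as the second law requires.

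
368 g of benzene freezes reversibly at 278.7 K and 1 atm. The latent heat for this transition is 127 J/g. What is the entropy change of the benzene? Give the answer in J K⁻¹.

Heat released by the substance: Q = −mL = −368 × 127 = −46736 J.
At constant T, ΔS = Q_rev/T = −46736 / 278.7 = -168 J/K.

ΔS = -168 J/K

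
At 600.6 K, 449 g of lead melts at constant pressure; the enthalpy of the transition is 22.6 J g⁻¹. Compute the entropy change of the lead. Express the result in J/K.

Heat absorbed by the substance: Q = mL = 449 × 22.6 = 10147.4 J.
At constant T, ΔS = Q_rev/T = 10147.4 / 600.6 = 16.9 J/K.

ΔS = 16.9 J/K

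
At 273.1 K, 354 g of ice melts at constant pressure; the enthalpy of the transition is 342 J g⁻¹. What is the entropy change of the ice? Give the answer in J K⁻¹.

ΔS = 443 J/K

Heat absorbed by the substance: Q = mL = 354 × 342 = 121068 J.
At constant T, ΔS = Q_rev/T = 121068 / 273.1 = 443 J/K.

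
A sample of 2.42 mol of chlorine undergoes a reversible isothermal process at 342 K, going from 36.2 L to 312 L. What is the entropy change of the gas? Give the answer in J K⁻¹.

For an isothermal ideal gas ΔS_gas = nR ln(V₂/V₁) = 2.42 × 8.314 × ln(312/36.2) = 43.3 J/K.

ΔS_gas = 43.3 J/K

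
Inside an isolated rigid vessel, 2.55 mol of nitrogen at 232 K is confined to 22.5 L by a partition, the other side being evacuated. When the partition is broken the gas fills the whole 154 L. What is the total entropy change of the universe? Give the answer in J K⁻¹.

No heat is exchanged and no work is done, so the ideal-gas temperature stays constant.
Entropy is a state function; using a reversible isothermal path, ΔS_gas = nR ln(V₂/V₁) = 2.55 × 8.314 × ln(154/22.5) = 40.8 J/K.
The insulated surroundings exchange no heat, so ΔS_surr = 0 and ΔS_universe = ΔS_gas.

ΔS_universe = 40.8 J/K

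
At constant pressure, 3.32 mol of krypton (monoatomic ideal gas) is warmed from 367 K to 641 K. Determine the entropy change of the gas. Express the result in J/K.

ΔS = 38.5 J/K

At constant pressure, ΔS = nC_p ln(T₂/T₁) with C_p = 5R/2 = 20.79 J mol⁻¹ K⁻¹.
ΔS = 3.32 × 20.79 × ln(641/367) = 38.5 J/K.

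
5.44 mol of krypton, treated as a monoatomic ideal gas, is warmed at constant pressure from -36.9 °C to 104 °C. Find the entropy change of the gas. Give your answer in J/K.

In kelvin: T₁ = 236.25 K, T₂ = 377.15 K. At constant pressure, ΔS = nC_p ln(T₂/T₁) with C_p = 5R/2 = 20.79 J mol⁻¹ K⁻¹.
ΔS = 5.44 × 20.79 × ln(377.15/236.25) = 52.9 J/K.

ΔS = 52.9 J/K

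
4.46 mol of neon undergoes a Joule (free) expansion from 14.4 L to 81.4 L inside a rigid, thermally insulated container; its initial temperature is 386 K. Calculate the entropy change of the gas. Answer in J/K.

For an ideal gas in free expansion Q = 0 and W = 0, so T is unchanged.
Entropy is a state function; using a reversible isothermal path, ΔS_gas = nR ln(V₂/V₁) = 4.46 × 8.314 × ln(81.4/14.4) = 64.2 J/K.

ΔS_gas = 64.2 J/K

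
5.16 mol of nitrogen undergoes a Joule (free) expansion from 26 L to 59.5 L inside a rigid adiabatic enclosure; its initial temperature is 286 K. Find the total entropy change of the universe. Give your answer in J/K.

No heat is exchanged and no work is done, so the ideal-gas temperature stays constant.
Entropy is a state function; using a reversible isothermal path, ΔS_gas = nR ln(V₂/V₁) = 5.16 × 8.314 × ln(59.5/26) = 35.5 J/K.
The insulated surroundings exchange no heat, so ΔS_surr = 0 and ΔS_universe = ΔS_gas.

ΔS_universe = 35.5 J/K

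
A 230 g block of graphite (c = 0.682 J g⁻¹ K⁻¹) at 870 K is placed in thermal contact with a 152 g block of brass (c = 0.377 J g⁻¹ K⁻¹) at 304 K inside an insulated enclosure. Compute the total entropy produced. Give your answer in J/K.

ΔS_total = 19.3 J/K

Energy balance: T_f = (m₁c₁T₁ + m₂c₂T₂)/(m₁c₁ + m₂c₂) = 718.56 K.
ΔS₁ = m₁c₁ ln(T_f/T₁) = 156.86 × ln(718.56/870) = -30 J/K.
ΔS₂ = m₂c₂ ln(T_f/T₂) = 57.304 × ln(718.56/304) = 49.29 J/K.
ΔS_total = -30 + 49.29 = 19.3 J/K.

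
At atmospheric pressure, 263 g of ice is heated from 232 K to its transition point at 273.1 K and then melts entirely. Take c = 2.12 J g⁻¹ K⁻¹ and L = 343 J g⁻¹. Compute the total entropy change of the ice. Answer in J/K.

Warming step: ΔS₁ = m c ln(T_tr/T_i) = 263 × 2.12 × ln(273.1/232) = 90.94 J/K.
Phase change: ΔS₂ = +mL/T_tr = 263 × 343 / 273.1 = 330.3 J/K.
ΔS_total = (90.94) + (330.3) = 421 J/K.

ΔS = 421 J/K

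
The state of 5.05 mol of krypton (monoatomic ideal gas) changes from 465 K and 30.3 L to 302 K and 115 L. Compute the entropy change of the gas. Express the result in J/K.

ΔS = 28.8 J/K

Entropy is a state function: ΔS = nC_V ln(T₂/T₁) + nR ln(V₂/V₁), with C_V = 3R/2 = 12.47 J mol⁻¹ K⁻¹ for a monoatomic ideal gas.
ΔS = 5.05 × [12.47 × ln(302/465) + 8.314 × ln(115/30.3)] = 28.8 J/K.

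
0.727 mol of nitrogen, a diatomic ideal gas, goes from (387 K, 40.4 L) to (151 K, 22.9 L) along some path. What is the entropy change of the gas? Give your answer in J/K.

ΔS = -17.7 J/K

Entropy is a state function: ΔS = nC_V ln(T₂/T₁) + nR ln(V₂/V₁), with C_V = 5R/2 = 20.79 J mol⁻¹ K⁻¹ for a diatomic ideal gas.
ΔS = 0.727 × [20.79 × ln(151/387) + 8.314 × ln(22.9/40.4)] = -17.7 J/K.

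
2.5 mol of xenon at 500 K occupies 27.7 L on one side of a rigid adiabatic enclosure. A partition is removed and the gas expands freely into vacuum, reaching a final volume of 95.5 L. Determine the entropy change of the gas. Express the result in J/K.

No heat is exchanged and no work is done, so the ideal-gas temperature stays constant.
Entropy is a state function; using a reversible isothermal path, ΔS_gas = nR ln(V₂/V₁) = 2.5 × 8.314 × ln(95.5/27.7) = 25.7 J/K.

ΔS_gas = 25.7 J/K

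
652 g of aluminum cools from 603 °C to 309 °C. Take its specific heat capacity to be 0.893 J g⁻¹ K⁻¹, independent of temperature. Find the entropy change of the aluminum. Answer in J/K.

In kelvin: T₁ = 876.15 K, T₂ = 582.15 K. ΔS = ∫dQ_rev/T = m c ln(T₂/T₁) = 652 × 0.893 × ln(582.15/876.15) = -238 J/K.

ΔS = -238 J/K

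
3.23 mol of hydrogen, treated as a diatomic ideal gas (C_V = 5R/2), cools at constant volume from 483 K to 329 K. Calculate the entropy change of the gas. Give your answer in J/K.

At constant volume, ΔS = nC_V ln(T₂/T₁) with C_V = 5R/2 = 20.79 J mol⁻¹ K⁻¹.
ΔS = 3.23 × 20.79 × ln(329/483) = -25.8 J/K.

ΔS = -25.8 J/K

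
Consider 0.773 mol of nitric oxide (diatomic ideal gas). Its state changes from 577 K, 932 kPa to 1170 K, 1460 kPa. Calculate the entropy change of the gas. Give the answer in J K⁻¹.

ΔS = 13 J/K

ΔS = nC_p ln(T₂/T₁) − nR ln(P₂/P₁), with C_p = 7R/2 = 29.1 J mol⁻¹ K⁻¹ for a diatomic ideal gas.
ΔS = 0.773 × [29.1 × ln(1170/577) − 8.314 × ln(1460/932)] = 13 J/K.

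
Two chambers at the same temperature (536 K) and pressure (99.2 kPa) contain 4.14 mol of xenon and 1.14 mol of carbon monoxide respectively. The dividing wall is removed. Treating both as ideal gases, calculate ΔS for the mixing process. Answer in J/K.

Mole fractions: x_A = 4.14/5.28 = 0.784, x_B = 0.216.
ΔS_mix = −R(n_A ln x_A + n_B ln x_B) = −8.314 × (4.14 ln 0.784 + 1.14 ln 0.216) = 22.9 J/K.

ΔS_mix = 22.9 J/K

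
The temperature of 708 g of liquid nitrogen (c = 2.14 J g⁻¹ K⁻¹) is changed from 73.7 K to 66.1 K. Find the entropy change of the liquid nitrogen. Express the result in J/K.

ΔS = -165 J/K

ΔS = ∫dQ_rev/T = m c ln(T₂/T₁) = 708 × 2.14 × ln(66.1/73.7) = -165 J/K.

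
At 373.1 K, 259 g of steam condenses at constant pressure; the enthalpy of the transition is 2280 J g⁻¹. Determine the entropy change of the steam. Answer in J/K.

ΔS = -1580 J/K

Heat released by the substance: Q = −mL = −259 × 2280 = −590520 J.
At constant T, ΔS = Q_rev/T = −590520 / 373.1 = -1580 J/K.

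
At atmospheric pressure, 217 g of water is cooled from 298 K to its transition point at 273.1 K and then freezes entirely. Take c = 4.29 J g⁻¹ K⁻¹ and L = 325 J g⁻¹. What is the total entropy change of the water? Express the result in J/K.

ΔS = -339 J/K

Cooling step: ΔS₁ = m c ln(T_tr/T_i) = 217 × 4.29 × ln(273.1/298) = -81.23 J/K.
Phase change: ΔS₂ = −mL/T_tr = −217 × 325 / 273.1 = -258.2 J/K.
ΔS_total = (-81.23) + (-258.2) = -339 J/K.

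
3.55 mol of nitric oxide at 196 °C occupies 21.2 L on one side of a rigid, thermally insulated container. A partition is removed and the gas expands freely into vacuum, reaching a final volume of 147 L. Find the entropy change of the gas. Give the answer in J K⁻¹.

For an ideal gas in free expansion Q = 0 and W = 0, so T is unchanged.
Entropy is a state function; using a reversible isothermal path, ΔS_gas = nR ln(V₂/V₁) = 3.55 × 8.314 × ln(147/21.2) = 57.2 J/K.

ΔS_gas = 57.2 J/K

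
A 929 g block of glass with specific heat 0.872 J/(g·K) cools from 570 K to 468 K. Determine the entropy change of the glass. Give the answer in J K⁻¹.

ΔS = ∫dQ_rev/T = m c ln(T₂/T₁) = 929 × 0.872 × ln(468/570) = -160 J/K.

ΔS = -160 J/K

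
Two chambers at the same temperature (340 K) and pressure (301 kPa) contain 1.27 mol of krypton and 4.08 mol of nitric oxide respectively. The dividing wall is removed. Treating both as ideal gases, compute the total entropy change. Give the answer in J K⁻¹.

Mole fractions: x_A = 1.27/5.35 = 0.237, x_B = 0.763.
ΔS_mix = −R(n_A ln x_A + n_B ln x_B) = −8.314 × (1.27 ln 0.237 + 4.08 ln 0.763) = 24.4 J/K.

ΔS_mix = 24.4 J/K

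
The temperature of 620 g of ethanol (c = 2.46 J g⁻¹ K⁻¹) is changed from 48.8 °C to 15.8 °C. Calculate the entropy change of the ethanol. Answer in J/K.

In kelvin: T₁ = 321.95 K, T₂ = 288.95 K. ΔS = ∫dQ_rev/T = m c ln(T₂/T₁) = 620 × 2.46 × ln(288.95/321.95) = -165 J/K.

ΔS = -165 J/K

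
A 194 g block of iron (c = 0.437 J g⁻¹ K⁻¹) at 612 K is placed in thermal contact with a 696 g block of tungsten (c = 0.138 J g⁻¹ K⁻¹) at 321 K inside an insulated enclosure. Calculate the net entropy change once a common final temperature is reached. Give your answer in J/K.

Energy balance: T_f = (m₁c₁T₁ + m₂c₂T₂)/(m₁c₁ + m₂c₂) = 457.43 K.
ΔS₁ = m₁c₁ ln(T_f/T₁) = 84.778 × ln(457.43/612) = -24.68 J/K.
ΔS₂ = m₂c₂ ln(T_f/T₂) = 96.048 × ln(457.43/321) = 34.02 J/K.
ΔS_total = -24.68 + 34.02 = 9.34 J/K.

ΔS_total = 9.34 J/K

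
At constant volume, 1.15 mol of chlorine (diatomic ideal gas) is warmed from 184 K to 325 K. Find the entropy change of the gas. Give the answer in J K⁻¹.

ΔS = 13.6 J/K

At constant volume, ΔS = nC_V ln(T₂/T₁) with C_V = 5R/2 = 20.79 J mol⁻¹ K⁻¹.
ΔS = 1.15 × 20.79 × ln(325/184) = 13.6 J/K.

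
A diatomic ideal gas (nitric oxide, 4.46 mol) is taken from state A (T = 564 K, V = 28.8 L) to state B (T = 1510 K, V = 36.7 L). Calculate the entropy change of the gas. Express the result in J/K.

Entropy is a state function: ΔS = nC_V ln(T₂/T₁) + nR ln(V₂/V₁), with C_V = 5R/2 = 20.79 J mol⁻¹ K⁻¹ for a diatomic ideal gas.
ΔS = 4.46 × [20.79 × ln(1510/564) + 8.314 × ln(36.7/28.8)] = 100 J/K.

ΔS = 100 J/K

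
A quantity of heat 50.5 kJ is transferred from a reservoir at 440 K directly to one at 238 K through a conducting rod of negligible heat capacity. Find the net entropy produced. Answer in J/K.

ΔS_total = 97.4 J/K

ΔS_hot = −Q/T_H = −50500/440 = -114.8 J/K and ΔS_cold = +Q/T_C = 50500/238 = 212.2 J/K.
ΔS_total = -114.8 + 212.2 = 97.4 J/K, positive as the second law requires.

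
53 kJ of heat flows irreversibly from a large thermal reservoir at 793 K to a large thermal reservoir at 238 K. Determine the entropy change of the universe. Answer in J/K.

ΔS_hot = −Q/T_H = −53000/793 = -66.83 J/K and ΔS_cold = +Q/T_C = 53000/238 = 222.7 J/K.
ΔS_total = -66.83 + 222.7 = 156 J/K, positive as the second law requires.

ΔS_total = 156 J/K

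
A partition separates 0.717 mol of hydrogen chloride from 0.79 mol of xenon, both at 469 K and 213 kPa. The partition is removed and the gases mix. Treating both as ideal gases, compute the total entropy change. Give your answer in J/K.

ΔS_mix = 8.67 J/K

Mole fractions: x_A = 0.717/1.51 = 0.476, x_B = 0.524.
ΔS_mix = −R(n_A ln x_A + n_B ln x_B) = −8.314 × (0.717 ln 0.476 + 0.79 ln 0.524) = 8.67 J/K.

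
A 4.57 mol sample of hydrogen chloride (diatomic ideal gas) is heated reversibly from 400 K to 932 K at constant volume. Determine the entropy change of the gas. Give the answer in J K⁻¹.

ΔS = 80.3 J/K

At constant volume, ΔS = nC_V ln(T₂/T₁) with C_V = 5R/2 = 20.79 J mol⁻¹ K⁻¹.
ΔS = 4.57 × 20.79 × ln(932/400) = 80.3 J/K.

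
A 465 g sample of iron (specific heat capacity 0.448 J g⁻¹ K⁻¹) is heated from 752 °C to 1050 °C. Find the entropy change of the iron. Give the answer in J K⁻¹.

ΔS = 53.2 J/K

In kelvin: T₁ = 1025.15 K, T₂ = 1323.15 K. ΔS = ∫dQ_rev/T = m c ln(T₂/T₁) = 465 × 0.448 × ln(1323.15/1025.15) = 53.2 J/K.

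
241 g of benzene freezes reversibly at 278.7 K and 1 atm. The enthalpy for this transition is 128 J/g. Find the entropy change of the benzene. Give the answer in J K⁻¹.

Heat released by the substance: Q = −mL = −241 × 128 = −30848 J.
At constant T, ΔS = Q_rev/T = −30848 / 278.7 = -111 J/K.

ΔS = -111 J/K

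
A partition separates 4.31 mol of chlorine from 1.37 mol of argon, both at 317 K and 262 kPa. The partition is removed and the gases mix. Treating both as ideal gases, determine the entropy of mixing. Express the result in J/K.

ΔS_mix = 26.1 J/K

Mole fractions: x_A = 4.31/5.68 = 0.759, x_B = 0.241.
ΔS_mix = −R(n_A ln x_A + n_B ln x_B) = −8.314 × (4.31 ln 0.759 + 1.37 ln 0.241) = 26.1 J/K.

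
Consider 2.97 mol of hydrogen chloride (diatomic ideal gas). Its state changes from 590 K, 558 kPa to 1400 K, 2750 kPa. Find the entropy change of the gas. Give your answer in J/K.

ΔS = 35.3 J/K

ΔS = nC_p ln(T₂/T₁) − nR ln(P₂/P₁), with C_p = 7R/2 = 29.1 J mol⁻¹ K⁻¹ for a diatomic ideal gas.
ΔS = 2.97 × [29.1 × ln(1400/590) − 8.314 × ln(2750/558)] = 35.3 J/K.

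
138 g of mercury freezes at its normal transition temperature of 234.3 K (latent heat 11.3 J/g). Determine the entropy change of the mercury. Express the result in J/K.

Heat released by the substance: Q = −mL = −138 × 11.3 = −1559.4 J.
At constant T, ΔS = Q_rev/T = −1559.4 / 234.3 = -6.66 J/K.

ΔS = -6.66 J/K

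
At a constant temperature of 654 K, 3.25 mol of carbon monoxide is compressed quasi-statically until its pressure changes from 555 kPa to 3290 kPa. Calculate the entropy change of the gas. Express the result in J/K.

ΔS_gas = -48.1 J/K

For an isothermal ideal gas ΔS_gas = nR ln(P₁/P₂) = 3.25 × 8.314 × ln(555/3290) = -48.1 J/K.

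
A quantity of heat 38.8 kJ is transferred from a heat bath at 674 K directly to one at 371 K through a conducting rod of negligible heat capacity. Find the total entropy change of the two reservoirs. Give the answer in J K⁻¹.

ΔS_hot = −Q/T_H = −38800/674 = -57.57 J/K and ΔS_cold = +Q/T_C = 38800/371 = 104.6 J/K.
ΔS_total = -57.57 + 104.6 = 47 J/K, positive as the second law requires.

ΔS_total = 47 J/K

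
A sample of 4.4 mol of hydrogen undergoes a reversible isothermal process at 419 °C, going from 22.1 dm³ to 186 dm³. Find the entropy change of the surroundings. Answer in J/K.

ΔS_surr = -77.9 J/K

For an isothermal ideal gas ΔS_gas = nR ln(V₂/V₁) = 4.4 × 8.314 × ln(186/22.1) = 77.9 J/K.
The process is reversible, so ΔS_surr = −ΔS_gas = -77.9 J/K and ΔS_universe = 0.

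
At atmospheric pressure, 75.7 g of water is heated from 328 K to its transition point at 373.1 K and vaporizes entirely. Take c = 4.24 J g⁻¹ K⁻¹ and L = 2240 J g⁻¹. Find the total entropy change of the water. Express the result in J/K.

ΔS = 496 J/K

Warming step: ΔS₁ = m c ln(T_tr/T_i) = 75.7 × 4.24 × ln(373.1/328) = 41.35 J/K.
Phase change: ΔS₂ = +mL/T_tr = 75.7 × 2240 / 373.1 = 454.5 J/K.
ΔS_total = (41.35) + (454.5) = 496 J/K.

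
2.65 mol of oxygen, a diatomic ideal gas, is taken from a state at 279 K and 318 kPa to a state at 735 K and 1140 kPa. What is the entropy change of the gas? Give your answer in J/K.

ΔS = 46.6 J/K

ΔS = nC_p ln(T₂/T₁) − nR ln(P₂/P₁), with C_p = 7R/2 = 29.1 J mol⁻¹ K⁻¹ for a diatomic ideal gas.
ΔS = 2.65 × [29.1 × ln(735/279) − 8.314 × ln(1140/318)] = 46.6 J/K.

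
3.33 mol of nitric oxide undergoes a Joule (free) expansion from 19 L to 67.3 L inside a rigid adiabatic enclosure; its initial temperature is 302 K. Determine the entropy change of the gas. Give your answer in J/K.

ΔS_gas = 35 J/K

No heat is exchanged and no work is done, so the ideal-gas temperature stays constant.
Entropy is a state function; using a reversible isothermal path, ΔS_gas = nR ln(V₂/V₁) = 3.33 × 8.314 × ln(67.3/19) = 35 J/K.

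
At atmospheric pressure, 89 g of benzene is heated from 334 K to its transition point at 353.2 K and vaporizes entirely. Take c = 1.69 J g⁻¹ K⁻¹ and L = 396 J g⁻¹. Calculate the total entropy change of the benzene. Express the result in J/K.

Warming step: ΔS₁ = m c ln(T_tr/T_i) = 89 × 1.69 × ln(353.2/334) = 8.407 J/K.
Phase change: ΔS₂ = +mL/T_tr = 89 × 396 / 353.2 = 99.78 J/K.
ΔS_total = (8.407) + (99.78) = 108 J/K.

ΔS = 108 J/K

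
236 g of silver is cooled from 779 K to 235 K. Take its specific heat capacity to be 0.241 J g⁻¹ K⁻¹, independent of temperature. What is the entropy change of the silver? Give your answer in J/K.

ΔS = ∫dQ_rev/T = m c ln(T₂/T₁) = 236 × 0.241 × ln(235/779) = -68.2 J/K.

ΔS = -68.2 J/K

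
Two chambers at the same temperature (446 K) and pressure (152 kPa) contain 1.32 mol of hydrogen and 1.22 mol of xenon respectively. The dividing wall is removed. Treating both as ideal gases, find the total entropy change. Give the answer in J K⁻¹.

Mole fractions: x_A = 1.32/2.54 = 0.52, x_B = 0.48.
ΔS_mix = −R(n_A ln x_A + n_B ln x_B) = −8.314 × (1.32 ln 0.52 + 1.22 ln 0.48) = 14.6 J/K.

ΔS_mix = 14.6 J/K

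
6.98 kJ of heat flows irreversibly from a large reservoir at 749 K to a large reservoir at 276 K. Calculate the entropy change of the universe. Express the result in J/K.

ΔS_hot = −Q/T_H = −6980/749 = -9.319 J/K and ΔS_cold = +Q/T_C = 6980/276 = 25.29 J/K.
ΔS_total = -9.319 + 25.29 = 16 J/K, positive as the second law requires.

ΔS_total = 16 J/K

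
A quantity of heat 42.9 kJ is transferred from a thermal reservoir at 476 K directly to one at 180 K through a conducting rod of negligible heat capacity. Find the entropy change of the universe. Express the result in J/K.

ΔS_total = 148 J/K

ΔS_hot = −Q/T_H = −42900/476 = -90.13 J/K and ΔS_cold = +Q/T_C = 42900/180 = 238.3 J/K.
ΔS_total = -90.13 + 238.3 = 148 J/K, positive as the second law requires.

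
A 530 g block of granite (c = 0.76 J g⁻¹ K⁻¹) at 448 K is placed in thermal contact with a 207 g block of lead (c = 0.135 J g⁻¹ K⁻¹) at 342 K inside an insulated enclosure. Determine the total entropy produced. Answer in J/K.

ΔS_total = 0.881 J/K

Energy balance: T_f = (m₁c₁T₁ + m₂c₂T₂)/(m₁c₁ + m₂c₂) = 441.12 K.
ΔS₁ = m₁c₁ ln(T_f/T₁) = 402.8 × ln(441.12/448) = -6.231 J/K.
ΔS₂ = m₂c₂ ln(T_f/T₂) = 27.945 × ln(441.12/342) = 7.112 J/K.
ΔS_total = -6.231 + 7.112 = 0.881 J/K.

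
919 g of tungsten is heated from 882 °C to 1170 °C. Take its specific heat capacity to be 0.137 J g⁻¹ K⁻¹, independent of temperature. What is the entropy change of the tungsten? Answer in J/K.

In kelvin: T₁ = 1155.15 K, T₂ = 1443.15 K. ΔS = ∫dQ_rev/T = m c ln(T₂/T₁) = 919 × 0.137 × ln(1443.15/1155.15) = 28 J/K.

ΔS = 28 J/K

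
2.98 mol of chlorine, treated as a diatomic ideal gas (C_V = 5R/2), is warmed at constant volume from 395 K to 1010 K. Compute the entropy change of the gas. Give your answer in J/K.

At constant volume, ΔS = nC_V ln(T₂/T₁) with C_V = 5R/2 = 20.79 J mol⁻¹ K⁻¹.
ΔS = 2.98 × 20.79 × ln(1010/395) = 58.1 J/K.

ΔS = 58.1 J/K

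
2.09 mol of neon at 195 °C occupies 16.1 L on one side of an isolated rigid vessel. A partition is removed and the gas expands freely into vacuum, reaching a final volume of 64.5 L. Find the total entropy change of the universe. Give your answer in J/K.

No heat is exchanged and no work is done, so the ideal-gas temperature stays constant.
Entropy is a state function; using a reversible isothermal path, ΔS_gas = nR ln(V₂/V₁) = 2.09 × 8.314 × ln(64.5/16.1) = 24.1 J/K.
The insulated surroundings exchange no heat, so ΔS_surr = 0 and ΔS_universe = ΔS_gas.

ΔS_universe = 24.1 J/K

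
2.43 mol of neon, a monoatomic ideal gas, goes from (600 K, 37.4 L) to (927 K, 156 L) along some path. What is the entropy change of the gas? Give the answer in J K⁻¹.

Entropy is a state function: ΔS = nC_V ln(T₂/T₁) + nR ln(V₂/V₁), with C_V = 3R/2 = 12.47 J mol⁻¹ K⁻¹ for a monoatomic ideal gas.
ΔS = 2.43 × [12.47 × ln(927/600) + 8.314 × ln(156/37.4)] = 42 J/K.

ΔS = 42 J/K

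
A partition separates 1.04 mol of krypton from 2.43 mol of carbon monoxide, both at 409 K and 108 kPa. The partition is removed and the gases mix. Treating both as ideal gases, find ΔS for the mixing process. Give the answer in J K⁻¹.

ΔS_mix = 17.6 J/K

Mole fractions: x_A = 1.04/3.47 = 0.3, x_B = 0.7.
ΔS_mix = −R(n_A ln x_A + n_B ln x_B) = −8.314 × (1.04 ln 0.3 + 2.43 ln 0.7) = 17.6 J/K.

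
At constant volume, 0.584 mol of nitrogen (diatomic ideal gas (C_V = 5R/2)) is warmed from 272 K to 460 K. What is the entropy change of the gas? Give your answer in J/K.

At constant volume, ΔS = nC_V ln(T₂/T₁) with C_V = 5R/2 = 20.79 J mol⁻¹ K⁻¹.
ΔS = 0.584 × 20.79 × ln(460/272) = 6.38 J/K.

ΔS = 6.38 J/K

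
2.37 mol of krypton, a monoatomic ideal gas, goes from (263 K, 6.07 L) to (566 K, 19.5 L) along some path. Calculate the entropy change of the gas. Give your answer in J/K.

Entropy is a state function: ΔS = nC_V ln(T₂/T₁) + nR ln(V₂/V₁), with C_V = 3R/2 = 12.47 J mol⁻¹ K⁻¹ for a monoatomic ideal gas.
ΔS = 2.37 × [12.47 × ln(566/263) + 8.314 × ln(19.5/6.07)] = 45.6 J/K.

ΔS = 45.6 J/K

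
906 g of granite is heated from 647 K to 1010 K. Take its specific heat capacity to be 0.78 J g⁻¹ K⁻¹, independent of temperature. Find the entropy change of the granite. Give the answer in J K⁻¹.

ΔS = ∫dQ_rev/T = m c ln(T₂/T₁) = 906 × 0.78 × ln(1010/647) = 315 J/K.

ΔS = 315 J/K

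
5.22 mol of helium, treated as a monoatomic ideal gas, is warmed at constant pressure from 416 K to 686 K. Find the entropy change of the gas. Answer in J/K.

ΔS = 54.3 J/K

At constant pressure, ΔS = nC_p ln(T₂/T₁) with C_p = 5R/2 = 20.79 J mol⁻¹ K⁻¹.
ΔS = 5.22 × 20.79 × ln(686/416) = 54.3 J/K.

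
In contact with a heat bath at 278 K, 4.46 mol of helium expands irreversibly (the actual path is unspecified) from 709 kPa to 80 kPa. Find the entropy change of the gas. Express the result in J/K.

Entropy is a state function, so ΔS_gas depends only on the end states.
For an isothermal ideal gas ΔS_gas = nR ln(P₁/P₂) = 4.46 × 8.314 × ln(709/80) = 80.9 J/K.

ΔS_gas = 80.9 J/K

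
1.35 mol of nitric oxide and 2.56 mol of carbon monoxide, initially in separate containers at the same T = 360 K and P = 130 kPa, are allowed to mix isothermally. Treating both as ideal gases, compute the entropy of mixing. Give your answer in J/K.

Mole fractions: x_A = 1.35/3.91 = 0.345, x_B = 0.655.
ΔS_mix = −R(n_A ln x_A + n_B ln x_B) = −8.314 × (1.35 ln 0.345 + 2.56 ln 0.655) = 21 J/K.

ΔS_mix = 21 J/K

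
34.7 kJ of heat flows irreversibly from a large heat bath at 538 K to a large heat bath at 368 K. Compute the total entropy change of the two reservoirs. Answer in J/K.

ΔS_hot = −Q/T_H = −34700/538 = -64.5 J/K and ΔS_cold = +Q/T_C = 34700/368 = 94.29 J/K.
ΔS_total = -64.5 + 94.29 = 29.8 J/K, positive as the second law requires.

ΔS_total = 29.8 J/K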